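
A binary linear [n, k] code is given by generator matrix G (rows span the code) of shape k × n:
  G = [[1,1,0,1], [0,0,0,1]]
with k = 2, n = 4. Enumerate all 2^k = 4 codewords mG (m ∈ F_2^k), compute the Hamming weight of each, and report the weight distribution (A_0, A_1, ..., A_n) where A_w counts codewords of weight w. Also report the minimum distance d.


Weight distribution: A_0 = 1, A_1 = 1, A_2 = 1, A_3 = 1. Minimum distance d = 1.

Enumerate all 2^2 = 4 messages m ∈ F_2^2.
For each, compute codeword c = mG in F_2^4, then tally its weight.
  m = 00 → c = 0000, weight = 0.
  m = 10 → c = 1101, weight = 3.
  m = 01 → c = 0001, weight = 1.
  m = 11 → c = 1100, weight = 2.
Tally weights:
  weight 0: 1 codewords.
  weight 1: 1 codewords.
  weight 2: 1 codewords.
  weight 3: 1 codewords.
Minimum distance d = smallest w > 0 with A_w > 0 = 1.
Sanity: Σ A_w = 4 = 2^2 = 4 ✓.


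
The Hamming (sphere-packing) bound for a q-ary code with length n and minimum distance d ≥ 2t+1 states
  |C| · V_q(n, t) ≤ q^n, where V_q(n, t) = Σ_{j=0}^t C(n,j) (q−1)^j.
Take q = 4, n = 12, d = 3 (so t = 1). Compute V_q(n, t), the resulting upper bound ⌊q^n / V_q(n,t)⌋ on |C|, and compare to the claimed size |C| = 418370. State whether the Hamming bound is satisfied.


V_q(n, t) = 37, q^n = 16777216, Hamming bound = 453438, |C| = 418370 ≤ bound (satisfied).

Step 1: Compute V_q(n, t) = Σ_{j=0}^1 C(n, j) (q−1)^j.
  j = 0: C(12,0)·(3)^0 = 1·1 = 1.
  j = 1: C(12,1)·(3)^1 = 12·3 = 36.
  V_q(n, t) = 1 + 36 = 37.
Step 2: q^n = 4^12 = 16777216.
Step 3: Hamming bound ⌊q^n / V_q(n,t)⌋ = ⌊16777216/37⌋ = 453438.
Step 4: Compare |C| = 418370 to 453438: satisfied.
The claimed |C| lies below the Hamming bound.


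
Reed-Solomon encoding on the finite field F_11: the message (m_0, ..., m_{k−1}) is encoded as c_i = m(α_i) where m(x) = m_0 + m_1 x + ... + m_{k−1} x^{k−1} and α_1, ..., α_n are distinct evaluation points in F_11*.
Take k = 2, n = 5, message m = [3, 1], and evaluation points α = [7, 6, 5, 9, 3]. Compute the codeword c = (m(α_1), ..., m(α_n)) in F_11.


c = [10, 9, 8, 1, 6]

Message polynomial: m(x) = 3 + 1·x (mod 11).
For each evaluation point α_i, compute m(α_i) mod 11:
  α_1 = 7: Horner steps 1 → 10, so m(7) = 10.
  α_2 = 6: Horner steps 1 → 9, so m(6) = 9.
  α_3 = 5: Horner steps 1 → 8, so m(5) = 8.
  α_4 = 9: Horner steps 1 → 1, so m(9) = 1.
  α_5 = 3: Horner steps 1 → 6, so m(3) = 6.
Codeword c = [10, 9, 8, 1, 6] ∈ F_11^5.


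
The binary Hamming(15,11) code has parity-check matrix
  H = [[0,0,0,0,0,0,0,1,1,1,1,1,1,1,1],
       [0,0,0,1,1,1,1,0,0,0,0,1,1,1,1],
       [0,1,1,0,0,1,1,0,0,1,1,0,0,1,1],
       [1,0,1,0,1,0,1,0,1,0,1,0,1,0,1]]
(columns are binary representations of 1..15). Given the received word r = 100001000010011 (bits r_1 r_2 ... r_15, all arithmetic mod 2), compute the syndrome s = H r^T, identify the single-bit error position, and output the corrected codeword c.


s = (1, 1, 0, 1)^T, error position = 13, corrected codeword c = 100001000010111

Compute s = H r^T mod 2 one row at a time:
  s_1 = 0 + 0 + 0 + 1 + 0 + 0 + 1 + 1 = 3 ≡ 1 (mod 2).
  s_2 = 0 + 0 + 1 + 0 + 0 + 0 + 1 + 1 = 3 ≡ 1 (mod 2).
  s_3 = 0 + 0 + 1 + 0 + 0 + 1 + 1 + 1 = 4 ≡ 0 (mod 2).
  s_4 = 1 + 0 + 0 + 0 + 0 + 1 + 0 + 1 = 3 ≡ 1 (mod 2).
s = (1, 1, 0, 1)^T — this equals column 13 of H (binary 1101), so error is at position 13.
Correct: flip bit 13 of r = 100001000010011 to get c = 100001000010111.


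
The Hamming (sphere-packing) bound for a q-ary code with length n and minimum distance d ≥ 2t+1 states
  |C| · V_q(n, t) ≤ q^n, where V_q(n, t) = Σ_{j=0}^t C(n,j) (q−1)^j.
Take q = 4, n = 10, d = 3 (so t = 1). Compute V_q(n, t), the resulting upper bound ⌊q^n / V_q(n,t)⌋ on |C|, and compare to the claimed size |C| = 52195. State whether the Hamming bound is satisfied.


V_q(n, t) = 31, q^n = 1048576, Hamming bound = 33825, |C| = 52195 > bound (violated).

Step 1: Compute V_q(n, t) = Σ_{j=0}^1 C(n, j) (q−1)^j.
  j = 0: C(10,0)·(3)^0 = 1·1 = 1.
  j = 1: C(10,1)·(3)^1 = 10·3 = 30.
  V_q(n, t) = 1 + 30 = 31.
Step 2: q^n = 4^10 = 1048576.
Step 3: Hamming bound ⌊q^n / V_q(n,t)⌋ = ⌊1048576/31⌋ = 33825.
Step 4: Compare |C| = 52195 to 33825: violated.
The claimed |C| lies above the Hamming bound, so no 4-ary code of length 10 with d ≥ 3 can have 52195 codewords.


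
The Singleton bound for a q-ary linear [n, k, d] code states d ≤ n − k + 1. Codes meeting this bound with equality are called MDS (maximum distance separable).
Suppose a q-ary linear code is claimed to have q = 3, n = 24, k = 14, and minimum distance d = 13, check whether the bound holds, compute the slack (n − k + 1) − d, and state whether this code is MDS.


Singleton RHS = n − k + 1 = 11, slack = -2, bound violated (no such code; not MDS).

Singleton bound: d ≤ n − k + 1.
Here n = 24, k = 14, so n − k + 1 = 11.
Given d = 13, check d ≤ 11: NO.
Slack = (n − k + 1) − d = -2.
The slack is negative: d = 13 exceeds n − k + 1 = 11 by 2, so the Singleton bound is violated and no linear [24, 14, 13]_3 code can exist. In particular it is not MDS (MDS requires d = n − k + 1 exactly).
Description: the claimed parameters are [24, 14, 13]_3; such a code would be impossible (violates the Singleton bound).


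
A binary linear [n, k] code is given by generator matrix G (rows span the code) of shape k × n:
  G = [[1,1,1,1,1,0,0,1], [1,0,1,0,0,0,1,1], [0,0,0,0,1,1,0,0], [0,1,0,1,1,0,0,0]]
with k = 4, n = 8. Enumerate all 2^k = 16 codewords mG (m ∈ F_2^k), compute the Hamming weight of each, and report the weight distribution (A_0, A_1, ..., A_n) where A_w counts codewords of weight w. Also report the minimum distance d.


Weight distribution: A_0 = 1, A_1 = 1, A_2 = 1, A_3 = 4, A_4 = 3, A_5 = 1, A_6 = 3, A_7 = 2. Minimum distance d = 1.

Enumerate all 2^4 = 16 messages m ∈ F_2^4.
For each, compute codeword c = mG in F_2^8, then tally its weight.
  m = 0000 → c = 00000000, weight = 0.
  m = 1000 → c = 11111001, weight = 6.
  m = 0100 → c = 10100011, weight = 4.
  m = 1100 → c = 01011010, weight = 4.
  m = 0010 → c = 00001100, weight = 2.
  m = 1010 → c = 11110101, weight = 6.
  m = 0110 → c = 10101111, weight = 6.
  m = 1110 → c = 01010110, weight = 4.
  m = 0001 → c = 01011000, weight = 3.
  m = 1001 → c = 10100001, weight = 3.
  m = 0101 → c = 11111011, weight = 7.
  m = 1101 → c = 00000010, weight = 1.
  m = 0011 → c = 01010100, weight = 3.
  m = 1011 → c = 10101101, weight = 5.
  m = 0111 → c = 11110111, weight = 7.
  m = 1111 → c = 00001110, weight = 3.
Tally weights:
  weight 0: 1 codewords.
  weight 1: 1 codewords.
  weight 2: 1 codewords.
  weight 3: 4 codewords.
  weight 4: 3 codewords.
  weight 5: 1 codewords.
  weight 6: 3 codewords.
  weight 7: 2 codewords.
Minimum distance d = smallest w > 0 with A_w > 0 = 1.
Sanity: Σ A_w = 16 = 2^4 = 16 ✓.


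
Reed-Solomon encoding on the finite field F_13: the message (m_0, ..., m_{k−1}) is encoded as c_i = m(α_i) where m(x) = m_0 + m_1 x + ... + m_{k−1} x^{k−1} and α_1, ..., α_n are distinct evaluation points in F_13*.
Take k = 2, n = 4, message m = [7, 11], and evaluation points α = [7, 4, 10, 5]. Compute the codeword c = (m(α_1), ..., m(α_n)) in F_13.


c = [6, 12, 0, 10]

Message polynomial: m(x) = 7 + 11·x (mod 13).
For each evaluation point α_i, compute m(α_i) mod 13:
  α_1 = 7: Horner steps 11 → 6, so m(7) = 6.
  α_2 = 4: Horner steps 11 → 12, so m(4) = 12.
  α_3 = 10: Horner steps 11 → 0, so m(10) = 0.
  α_4 = 5: Horner steps 11 → 10, so m(5) = 10.
Codeword c = [6, 12, 0, 10] ∈ F_13^4.


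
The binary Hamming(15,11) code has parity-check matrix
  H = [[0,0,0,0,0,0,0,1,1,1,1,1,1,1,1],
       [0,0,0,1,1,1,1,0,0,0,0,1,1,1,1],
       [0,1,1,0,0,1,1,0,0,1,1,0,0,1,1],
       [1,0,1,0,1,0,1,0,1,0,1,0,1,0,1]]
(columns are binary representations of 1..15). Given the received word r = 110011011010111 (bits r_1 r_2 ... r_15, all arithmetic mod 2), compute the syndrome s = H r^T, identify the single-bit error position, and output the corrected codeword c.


s = (0, 1, 1, 0)^T, error position = 6, corrected codeword c = 110010011010111

Compute s = H r^T mod 2 one row at a time:
  s_1 = 1 + 1 + 0 + 1 + 0 + 1 + 1 + 1 = 6 ≡ 0 (mod 2).
  s_2 = 0 + 1 + 1 + 0 + 0 + 1 + 1 + 1 = 5 ≡ 1 (mod 2).
  s_3 = 1 + 0 + 1 + 0 + 0 + 1 + 1 + 1 = 5 ≡ 1 (mod 2).
  s_4 = 1 + 0 + 1 + 0 + 1 + 1 + 1 + 1 = 6 ≡ 0 (mod 2).
s = (0, 1, 1, 0)^T — this equals column 6 of H (binary 0110), so error is at position 6.
Correct: flip bit 6 of r = 110011011010111 to get c = 110010011010111.


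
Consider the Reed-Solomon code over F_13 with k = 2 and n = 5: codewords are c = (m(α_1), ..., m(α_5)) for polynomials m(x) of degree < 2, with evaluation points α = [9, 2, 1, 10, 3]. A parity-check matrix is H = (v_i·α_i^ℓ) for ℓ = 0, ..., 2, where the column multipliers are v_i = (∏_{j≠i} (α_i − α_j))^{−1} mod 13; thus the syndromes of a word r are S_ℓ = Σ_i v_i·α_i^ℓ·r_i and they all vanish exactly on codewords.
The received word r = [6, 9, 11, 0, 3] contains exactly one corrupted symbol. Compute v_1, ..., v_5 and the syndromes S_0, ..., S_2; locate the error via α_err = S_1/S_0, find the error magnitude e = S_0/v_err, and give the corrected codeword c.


S = (9, 9, 9), error at position 3, error magnitude e = 9, c = [6, 9, 2, 0, 3].

Step 1: column multipliers v_i = (∏_{j≠i}(α_i − α_j))^{−1} mod 13.
  i = 1 (α = 9): (9−2)(9−1)(9−10)(9−3) = 7·8·(−1)·6 = −336 ≡ 2, so v_1 = 2^{−1} = 7 (mod 13).
  i = 2 (α = 2): (2−9)(2−1)(2−10)(2−3) = (−7)·1·(−8)·(−1) = −56 ≡ 9, so v_2 = 9^{−1} = 3 (mod 13).
  i = 3 (α = 1): (1−9)(1−2)(1−10)(1−3) = (−8)·(−1)·(−9)·(−2) = 144 ≡ 1, so v_3 = 1^{−1} = 1 (mod 13).
  i = 4 (α = 10): (10−9)(10−2)(10−1)(10−3) = 1·8·9·7 = 504 ≡ 10, so v_4 = 10^{−1} = 4 (mod 13).
  i = 5 (α = 3): (3−9)(3−2)(3−1)(3−10) = (−6)·1·2·(−7) = 84 ≡ 6, so v_5 = 6^{−1} = 11 (mod 13).
  v = [7, 3, 1, 4, 11].
Step 2: syndromes of r = [6, 9, 11, 0, 3] (all sums mod 13).
  S_0 = Σ v_i r_i = 7·6 + 3·9 + 1·11 + 4·0 + 11·3 = 113 ≡ 9.
  S_1 = Σ v_i α_i r_i = 7·9·6 + 3·2·9 + 1·1·11 + 4·10·0 + 11·3·3 = 542 ≡ 9.
  α_i^2 mod 13 = [3, 4, 1, 9, 9].
  S_2 = Σ v_i α_i^2 r_i = 7·3·6 + 3·4·9 + 1·1·11 + 4·9·0 + 11·9·3 = 542 ≡ 9.
  S = (9, 9, 9) ≠ 0, so r is not a codeword (an error is present).
Step 3: locate the error. For a single error e at position i, S_ℓ = v_i·e·α_i^ℓ, so α_err = S_1/S_0.
  S_0^{−1} = 9^{−1} = 3 (mod 13), so α_err = 9·3 = 27 ≡ 1 = α_3. Error position i = 3.
  Consistency check: S_2/S_1 = 9·3 = 27 ≡ 1 = α_err ✓ (single-error assumption holds).
Step 4: error magnitude e = S_0/v_3 = S_0·∏_{j≠3}(α_3 − α_j) = 9·1 = 9 ≡ 9 (mod 13).
Step 5: correct position 3: c_3 = r_3 − e = 11 − 9 ≡ 2 (mod 13). Hence c = [6, 9, 2, 0, 3].
  Check: interpolating c through the α_i gives m(x) = 8 + 7·x (degree < 2) with m(α_i) = c_i for every i, so c is indeed a codeword.


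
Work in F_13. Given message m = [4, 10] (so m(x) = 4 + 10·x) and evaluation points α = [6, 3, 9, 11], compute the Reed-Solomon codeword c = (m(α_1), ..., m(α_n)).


c = [12, 8, 3, 10]

Message polynomial: m(x) = 4 + 10·x (mod 13).
For each evaluation point α_i, compute m(α_i) mod 13:
  α_1 = 6: Horner steps 10 → 12, so m(6) = 12.
  α_2 = 3: Horner steps 10 → 8, so m(3) = 8.
  α_3 = 9: Horner steps 10 → 3, so m(9) = 3.
  α_4 = 11: Horner steps 10 → 10, so m(11) = 10.
Codeword c = [12, 8, 3, 10] ∈ F_13^4.


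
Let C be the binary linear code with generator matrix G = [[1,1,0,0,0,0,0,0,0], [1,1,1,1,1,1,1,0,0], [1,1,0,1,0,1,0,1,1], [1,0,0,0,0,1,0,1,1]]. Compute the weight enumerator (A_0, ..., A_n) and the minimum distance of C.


Weight distribution: A_0 = 1, A_2 = 3, A_4 = 3, A_5 = 4, A_6 = 1, A_7 = 4. Minimum distance d = 2.

Enumerate all 2^4 = 16 messages m ∈ F_2^4.
For each, compute codeword c = mG in F_2^9, then tally its weight.
  m = 0000 → c = 000000000, weight = 0.
  m = 1000 → c = 110000000, weight = 2.
  m = 0100 → c = 111111100, weight = 7.
  m = 1100 → c = 001111100, weight = 5.
  m = 0010 → c = 110101011, weight = 6.
  m = 1010 → c = 000101011, weight = 4.
  m = 0110 → c = 001010111, weight = 5.
  m = 1110 → c = 111010111, weight = 7.
  m = 0001 → c = 100001011, weight = 4.
  m = 1001 → c = 010001011, weight = 4.
  m = 0101 → c = 011110111, weight = 7.
  m = 1101 → c = 101110111, weight = 7.
  m = 0011 → c = 010100000, weight = 2.
  m = 1011 → c = 100100000, weight = 2.
  m = 0111 → c = 101011100, weight = 5.
  m = 1111 → c = 011011100, weight = 5.
Tally weights:
  weight 0: 1 codewords.
  weight 2: 3 codewords.
  weight 4: 3 codewords.
  weight 5: 4 codewords.
  weight 6: 1 codewords.
  weight 7: 4 codewords.
Minimum distance d = smallest w > 0 with A_w > 0 = 2.
Sanity: Σ A_w = 16 = 2^4 = 16 ✓.


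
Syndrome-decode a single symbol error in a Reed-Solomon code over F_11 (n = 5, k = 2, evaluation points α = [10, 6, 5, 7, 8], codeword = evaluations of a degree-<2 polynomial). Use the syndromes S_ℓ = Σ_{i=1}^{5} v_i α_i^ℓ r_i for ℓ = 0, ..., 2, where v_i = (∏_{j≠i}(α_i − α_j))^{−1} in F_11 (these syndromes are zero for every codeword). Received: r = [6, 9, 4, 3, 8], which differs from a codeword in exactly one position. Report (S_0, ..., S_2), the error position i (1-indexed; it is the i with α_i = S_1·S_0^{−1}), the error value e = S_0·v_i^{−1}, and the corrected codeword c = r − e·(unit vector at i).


S = (1, 10, 1), error at position 1, error magnitude e = 10, c = [7, 9, 4, 3, 8].

Step 1: column multipliers v_i = (∏_{j≠i}(α_i − α_j))^{−1} mod 11.
  i = 1 (α = 10): (10−6)(10−5)(10−7)(10−8) = 4·5·3·2 = 120 ≡ 10, so v_1 = 10^{−1} = 10 (mod 11).
  i = 2 (α = 6): (6−10)(6−5)(6−7)(6−8) = (−4)·1·(−1)·(−2) = −8 ≡ 3, so v_2 = 3^{−1} = 4 (mod 11).
  i = 3 (α = 5): (5−10)(5−6)(5−7)(5−8) = (−5)·(−1)·(−2)·(−3) = 30 ≡ 8, so v_3 = 8^{−1} = 7 (mod 11).
  i = 4 (α = 7): (7−10)(7−6)(7−5)(7−8) = (−3)·1·2·(−1) = 6 ≡ 6, so v_4 = 6^{−1} = 2 (mod 11).
  i = 5 (α = 8): (8−10)(8−6)(8−5)(8−7) = (−2)·2·3·1 = −12 ≡ 10, so v_5 = 10^{−1} = 10 (mod 11).
  v = [10, 4, 7, 2, 10].
Step 2: syndromes of r = [6, 9, 4, 3, 8] (all sums mod 11).
  S_0 = Σ v_i r_i = 10·6 + 4·9 + 7·4 + 2·3 + 10·8 = 210 ≡ 1.
  S_1 = Σ v_i α_i r_i = 10·10·6 + 4·6·9 + 7·5·4 + 2·7·3 + 10·8·8 = 1638 ≡ 10.
  α_i^2 mod 11 = [1, 3, 3, 5, 9].
  S_2 = Σ v_i α_i^2 r_i = 10·1·6 + 4·3·9 + 7·3·4 + 2·5·3 + 10·9·8 = 1002 ≡ 1.
  S = (1, 10, 1) ≠ 0, so r is not a codeword (an error is present).
Step 3: locate the error. For a single error e at position i, S_ℓ = v_i·e·α_i^ℓ, so α_err = S_1/S_0.
  S_0^{−1} = 1^{−1} = 1 (mod 11), so α_err = 10·1 = 10 ≡ 10 = α_1. Error position i = 1.
  Consistency check: S_2/S_1 = 1·10 = 10 ≡ 10 = α_err ✓ (single-error assumption holds).
Step 4: error magnitude e = S_0/v_1 = S_0·∏_{j≠1}(α_1 − α_j) = 1·10 = 10 ≡ 10 (mod 11).
Step 5: correct position 1: c_1 = r_1 − e = 6 − 10 ≡ 7 (mod 11). Hence c = [7, 9, 4, 3, 8].
  Check: interpolating c through the α_i gives m(x) = 1 + 5·x (degree < 2) with m(α_i) = c_i for every i, so c is indeed a codeword.


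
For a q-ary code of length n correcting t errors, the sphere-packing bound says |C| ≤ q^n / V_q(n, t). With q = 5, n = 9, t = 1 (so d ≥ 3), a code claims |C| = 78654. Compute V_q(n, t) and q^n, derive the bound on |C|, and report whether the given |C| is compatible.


V_q(n, t) = 37, q^n = 1953125, Hamming bound = 52787, |C| = 78654 > bound (violated).

Step 1: Compute V_q(n, t) = Σ_{j=0}^1 C(n, j) (q−1)^j.
  j = 0: C(9,0)·(4)^0 = 1·1 = 1.
  j = 1: C(9,1)·(4)^1 = 9·4 = 36.
  V_q(n, t) = 1 + 36 = 37.
Step 2: q^n = 5^9 = 1953125.
Step 3: Hamming bound ⌊q^n / V_q(n,t)⌋ = ⌊1953125/37⌋ = 52787.
Step 4: Compare |C| = 78654 to 52787: violated.
The claimed |C| lies above the Hamming bound, so no 5-ary code of length 9 with d ≥ 3 can have 78654 codewords.


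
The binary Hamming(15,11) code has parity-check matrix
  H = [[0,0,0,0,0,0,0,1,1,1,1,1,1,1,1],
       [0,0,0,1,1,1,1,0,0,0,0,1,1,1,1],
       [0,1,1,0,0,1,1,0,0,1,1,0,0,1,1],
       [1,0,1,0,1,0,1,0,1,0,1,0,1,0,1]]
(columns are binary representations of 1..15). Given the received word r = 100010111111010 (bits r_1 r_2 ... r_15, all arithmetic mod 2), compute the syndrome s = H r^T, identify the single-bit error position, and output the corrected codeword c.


s = (0, 0, 0, 1)^T, error position = 1, corrected codeword c = 000010111111010

Compute s = H r^T mod 2 one row at a time:
  s_1 = 1 + 1 + 1 + 1 + 1 + 0 + 1 + 0 = 6 ≡ 0 (mod 2).
  s_2 = 0 + 1 + 0 + 1 + 1 + 0 + 1 + 0 = 4 ≡ 0 (mod 2).
  s_3 = 0 + 0 + 0 + 1 + 1 + 1 + 1 + 0 = 4 ≡ 0 (mod 2).
  s_4 = 1 + 0 + 1 + 1 + 1 + 1 + 0 + 0 = 5 ≡ 1 (mod 2).
s = (0, 0, 0, 1)^T — this equals column 1 of H (binary 0001), so error is at position 1.
Correct: flip bit 1 of r = 100010111111010 to get c = 000010111111010.


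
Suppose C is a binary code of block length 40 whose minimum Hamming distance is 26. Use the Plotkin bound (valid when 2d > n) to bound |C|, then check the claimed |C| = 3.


Plotkin bound M ≤ 4; given |C| = 3 ≤ bound (satisfied).

Check applicability: 2d = 52, n = 40.
2d − n = 12 > 0, so Plotkin applies.
Compute d/(2d−n) = 26/12 ≈ 2.1667.
⌊d/(2d−n)⌋ = 2.
Plotkin bound: M ≤ 2·2 = 4.
Given |C| = 3, check: satisfied.
This |C| is below the Plotkin bound.


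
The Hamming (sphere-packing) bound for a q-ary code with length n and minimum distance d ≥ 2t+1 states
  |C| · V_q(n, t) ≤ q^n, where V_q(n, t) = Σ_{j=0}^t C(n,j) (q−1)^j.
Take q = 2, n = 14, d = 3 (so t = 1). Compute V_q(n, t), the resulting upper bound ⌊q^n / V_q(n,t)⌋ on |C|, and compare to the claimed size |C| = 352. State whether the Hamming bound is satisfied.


V_q(n, t) = 15, q^n = 16384, Hamming bound = 1092, |C| = 352 ≤ bound (satisfied).

Step 1: Compute V_q(n, t) = Σ_{j=0}^1 C(n, j) (q−1)^j.
  j = 0: C(14,0)·(1)^0 = 1·1 = 1.
  j = 1: C(14,1)·(1)^1 = 14·1 = 14.
  V_q(n, t) = 1 + 14 = 15.
Step 2: q^n = 2^14 = 16384.
Step 3: Hamming bound ⌊q^n / V_q(n,t)⌋ = ⌊16384/15⌋ = 1092.
Step 4: Compare |C| = 352 to 1092: satisfied.
The claimed |C| lies below the Hamming bound.


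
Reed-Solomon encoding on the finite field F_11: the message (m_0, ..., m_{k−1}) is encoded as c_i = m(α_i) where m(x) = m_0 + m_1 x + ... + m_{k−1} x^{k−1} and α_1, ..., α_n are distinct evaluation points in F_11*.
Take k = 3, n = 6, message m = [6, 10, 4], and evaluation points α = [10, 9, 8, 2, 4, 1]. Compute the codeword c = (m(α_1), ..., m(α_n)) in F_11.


c = [0, 2, 1, 9, 0, 9]

Message polynomial: m(x) = 6 + 10·x + 4·x^2 (mod 11).
For each evaluation point α_i, compute m(α_i) mod 11:
  α_1 = 10: Horner steps 4 → 6 → 0, so m(10) = 0.
  α_2 = 9: Horner steps 4 → 2 → 2, so m(9) = 2.
  α_3 = 8: Horner steps 4 → 9 → 1, so m(8) = 1.
  α_4 = 2: Horner steps 4 → 7 → 9, so m(2) = 9.
  α_5 = 4: Horner steps 4 → 4 → 0, so m(4) = 0.
  α_6 = 1: Horner steps 4 → 3 → 9, so m(1) = 9.
Codeword c = [0, 2, 1, 9, 0, 9] ∈ F_11^6.


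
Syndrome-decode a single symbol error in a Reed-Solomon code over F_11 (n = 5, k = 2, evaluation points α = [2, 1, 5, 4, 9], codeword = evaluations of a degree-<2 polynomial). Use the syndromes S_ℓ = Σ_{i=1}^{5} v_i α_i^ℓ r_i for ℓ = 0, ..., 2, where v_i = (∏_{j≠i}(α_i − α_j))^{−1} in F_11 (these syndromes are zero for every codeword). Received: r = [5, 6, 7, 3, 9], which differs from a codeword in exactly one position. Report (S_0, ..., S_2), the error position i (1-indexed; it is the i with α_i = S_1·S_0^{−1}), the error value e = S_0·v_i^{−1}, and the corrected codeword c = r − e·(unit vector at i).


S = (7, 2, 10), error at position 3, error magnitude e = 5, c = [5, 6, 2, 3, 9].

Step 1: column multipliers v_i = (∏_{j≠i}(α_i − α_j))^{−1} mod 11.
  i = 1 (α = 2): (2−1)(2−5)(2−4)(2−9) = 1·(−3)·(−2)·(−7) = −42 ≡ 2, so v_1 = 2^{−1} = 6 (mod 11).
  i = 2 (α = 1): (1−2)(1−5)(1−4)(1−9) = (−1)·(−4)·(−3)·(−8) = 96 ≡ 8, so v_2 = 8^{−1} = 7 (mod 11).
  i = 3 (α = 5): (5−2)(5−1)(5−4)(5−9) = 3·4·1·(−4) = −48 ≡ 7, so v_3 = 7^{−1} = 8 (mod 11).
  i = 4 (α = 4): (4−2)(4−1)(4−5)(4−9) = 2·3·(−1)·(−5) = 30 ≡ 8, so v_4 = 8^{−1} = 7 (mod 11).
  i = 5 (α = 9): (9−2)(9−1)(9−5)(9−4) = 7·8·4·5 = 1120 ≡ 9, so v_5 = 9^{−1} = 5 (mod 11).
  v = [6, 7, 8, 7, 5].
Step 2: syndromes of r = [5, 6, 7, 3, 9] (all sums mod 11).
  S_0 = Σ v_i r_i = 6·5 + 7·6 + 8·7 + 7·3 + 5·9 = 194 ≡ 7.
  S_1 = Σ v_i α_i r_i = 6·2·5 + 7·1·6 + 8·5·7 + 7·4·3 + 5·9·9 = 871 ≡ 2.
  α_i^2 mod 11 = [4, 1, 3, 5, 4].
  S_2 = Σ v_i α_i^2 r_i = 6·4·5 + 7·1·6 + 8·3·7 + 7·5·3 + 5·4·9 = 615 ≡ 10.
  S = (7, 2, 10) ≠ 0, so r is not a codeword (an error is present).
Step 3: locate the error. For a single error e at position i, S_ℓ = v_i·e·α_i^ℓ, so α_err = S_1/S_0.
  S_0^{−1} = 7^{−1} = 8 (mod 11), so α_err = 2·8 = 16 ≡ 5 = α_3. Error position i = 3.
  Consistency check: S_2/S_1 = 10·6 = 60 ≡ 5 = α_err ✓ (single-error assumption holds).
Step 4: error magnitude e = S_0/v_3 = S_0·∏_{j≠3}(α_3 − α_j) = 7·7 = 49 ≡ 5 (mod 11).
Step 5: correct position 3: c_3 = r_3 − e = 7 − 5 ≡ 2 (mod 11). Hence c = [5, 6, 2, 3, 9].
  Check: interpolating c through the α_i gives m(x) = 7 + 10·x (degree < 2) with m(α_i) = c_i for every i, so c is indeed a codeword.


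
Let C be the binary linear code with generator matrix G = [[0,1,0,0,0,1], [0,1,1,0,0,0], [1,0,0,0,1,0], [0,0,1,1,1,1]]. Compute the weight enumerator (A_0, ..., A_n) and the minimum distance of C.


Weight distribution: A_0 = 1, A_2 = 6, A_4 = 9. Minimum distance d = 2.

Enumerate all 2^4 = 16 messages m ∈ F_2^4.
For each, compute codeword c = mG in F_2^6, then tally its weight.
  m = 0000 → c = 000000, weight = 0.
  m = 1000 → c = 010001, weight = 2.
  m = 0100 → c = 011000, weight = 2.
  m = 1100 → c = 001001, weight = 2.
  m = 0010 → c = 100010, weight = 2.
  m = 1010 → c = 110011, weight = 4.
  m = 0110 → c = 111010, weight = 4.
  m = 1110 → c = 101011, weight = 4.
  m = 0001 → c = 001111, weight = 4.
  m = 1001 → c = 011110, weight = 4.
  m = 0101 → c = 010111, weight = 4.
  m = 1101 → c = 000110, weight = 2.
  m = 0011 → c = 101101, weight = 4.
  m = 1011 → c = 111100, weight = 4.
  m = 0111 → c = 110101, weight = 4.
  m = 1111 → c = 100100, weight = 2.
Tally weights:
  weight 0: 1 codewords.
  weight 2: 6 codewords.
  weight 4: 9 codewords.
Minimum distance d = smallest w > 0 with A_w > 0 = 2.
Sanity: Σ A_w = 16 = 2^4 = 16 ✓.


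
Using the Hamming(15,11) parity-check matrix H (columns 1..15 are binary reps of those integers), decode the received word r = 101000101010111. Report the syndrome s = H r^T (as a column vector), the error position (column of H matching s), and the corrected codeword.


s = (1, 0, 1, 1)^T, error position = 11, corrected codeword c = 101000101000111

Compute s = H r^T mod 2 one row at a time:
  s_1 = 0 + 1 + 0 + 1 + 0 + 1 + 1 + 1 = 5 ≡ 1 (mod 2).
  s_2 = 0 + 0 + 0 + 1 + 0 + 1 + 1 + 1 = 4 ≡ 0 (mod 2).
  s_3 = 0 + 1 + 0 + 1 + 0 + 1 + 1 + 1 = 5 ≡ 1 (mod 2).
  s_4 = 1 + 1 + 0 + 1 + 1 + 1 + 1 + 1 = 7 ≡ 1 (mod 2).
s = (1, 0, 1, 1)^T — this equals column 11 of H (binary 1011), so error is at position 11.
Correct: flip bit 11 of r = 101000101010111 to get c = 101000101000111.


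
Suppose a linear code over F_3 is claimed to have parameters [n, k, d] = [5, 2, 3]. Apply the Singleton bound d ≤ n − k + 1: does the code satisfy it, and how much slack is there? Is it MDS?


Singleton RHS = n − k + 1 = 4, slack = 1, bound satisfied, not MDS.

Singleton bound: d ≤ n − k + 1.
Here n = 5, k = 2, so n − k + 1 = 4.
Given d = 3, check d ≤ 4: YES.
Slack = (n − k + 1) − d = 1.
The code is NOT MDS (slack = 1 > 0).
Description: the claimed parameters are [5, 2, 3]_3; such a code would be non-MDS.


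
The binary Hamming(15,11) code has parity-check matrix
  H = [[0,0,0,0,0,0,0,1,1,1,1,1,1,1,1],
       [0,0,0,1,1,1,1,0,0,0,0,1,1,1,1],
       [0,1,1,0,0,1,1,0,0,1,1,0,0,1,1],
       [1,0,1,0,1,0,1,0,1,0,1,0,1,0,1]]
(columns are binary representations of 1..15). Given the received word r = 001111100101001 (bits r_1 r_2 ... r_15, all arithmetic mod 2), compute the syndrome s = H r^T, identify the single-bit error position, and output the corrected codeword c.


s = (1, 0, 1, 0)^T, error position = 10, corrected codeword c = 001111100001001

Compute s = H r^T mod 2 one row at a time:
  s_1 = 0 + 0 + 1 + 0 + 1 + 0 + 0 + 1 = 3 ≡ 1 (mod 2).
  s_2 = 1 + 1 + 1 + 1 + 1 + 0 + 0 + 1 = 6 ≡ 0 (mod 2).
  s_3 = 0 + 1 + 1 + 1 + 1 + 0 + 0 + 1 = 5 ≡ 1 (mod 2).
  s_4 = 0 + 1 + 1 + 1 + 0 + 0 + 0 + 1 = 4 ≡ 0 (mod 2).
s = (1, 0, 1, 0)^T — this equals column 10 of H (binary 1010), so error is at position 10.
Correct: flip bit 10 of r = 001111100101001 to get c = 001111100001001.


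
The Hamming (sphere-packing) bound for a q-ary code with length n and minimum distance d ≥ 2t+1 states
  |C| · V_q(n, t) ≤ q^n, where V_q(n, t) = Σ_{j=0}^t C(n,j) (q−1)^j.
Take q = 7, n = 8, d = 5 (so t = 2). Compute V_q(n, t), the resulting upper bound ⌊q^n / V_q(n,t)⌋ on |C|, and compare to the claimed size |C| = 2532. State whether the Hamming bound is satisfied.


V_q(n, t) = 1057, q^n = 5764801, Hamming bound = 5453, |C| = 2532 ≤ bound (satisfied).

Step 1: Compute V_q(n, t) = Σ_{j=0}^2 C(n, j) (q−1)^j.
  j = 0: C(8,0)·(6)^0 = 1·1 = 1.
  j = 1: C(8,1)·(6)^1 = 8·6 = 48.
  j = 2: C(8,2)·(6)^2 = 28·36 = 1008.
  V_q(n, t) = 1 + 48 + 1008 = 1057.
Step 2: q^n = 7^8 = 5764801.
Step 3: Hamming bound ⌊q^n / V_q(n,t)⌋ = ⌊5764801/1057⌋ = 5453.
Step 4: Compare |C| = 2532 to 5453: satisfied.
The claimed |C| lies below the Hamming bound.


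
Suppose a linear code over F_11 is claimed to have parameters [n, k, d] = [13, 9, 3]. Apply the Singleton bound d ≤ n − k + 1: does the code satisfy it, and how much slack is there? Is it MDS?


Singleton RHS = n − k + 1 = 5, slack = 2, bound satisfied, not MDS.

Singleton bound: d ≤ n − k + 1.
Here n = 13, k = 9, so n − k + 1 = 5.
Given d = 3, check d ≤ 5: YES.
Slack = (n − k + 1) − d = 2.
The code is NOT MDS (slack = 2 > 0).
Description: the claimed parameters are [13, 9, 3]_11; such a code would be non-MDS.


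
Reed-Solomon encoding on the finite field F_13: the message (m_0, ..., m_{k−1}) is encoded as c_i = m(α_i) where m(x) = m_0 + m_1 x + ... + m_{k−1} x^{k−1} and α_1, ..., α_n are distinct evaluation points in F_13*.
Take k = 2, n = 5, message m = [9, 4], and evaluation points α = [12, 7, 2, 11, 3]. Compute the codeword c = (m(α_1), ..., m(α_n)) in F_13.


c = [5, 11, 4, 1, 8]

Message polynomial: m(x) = 9 + 4·x (mod 13).
For each evaluation point α_i, compute m(α_i) mod 13:
  α_1 = 12: Horner steps 4 → 5, so m(12) = 5.
  α_2 = 7: Horner steps 4 → 11, so m(7) = 11.
  α_3 = 2: Horner steps 4 → 4, so m(2) = 4.
  α_4 = 11: Horner steps 4 → 1, so m(11) = 1.
  α_5 = 3: Horner steps 4 → 8, so m(3) = 8.
Codeword c = [5, 11, 4, 1, 8] ∈ F_13^5.


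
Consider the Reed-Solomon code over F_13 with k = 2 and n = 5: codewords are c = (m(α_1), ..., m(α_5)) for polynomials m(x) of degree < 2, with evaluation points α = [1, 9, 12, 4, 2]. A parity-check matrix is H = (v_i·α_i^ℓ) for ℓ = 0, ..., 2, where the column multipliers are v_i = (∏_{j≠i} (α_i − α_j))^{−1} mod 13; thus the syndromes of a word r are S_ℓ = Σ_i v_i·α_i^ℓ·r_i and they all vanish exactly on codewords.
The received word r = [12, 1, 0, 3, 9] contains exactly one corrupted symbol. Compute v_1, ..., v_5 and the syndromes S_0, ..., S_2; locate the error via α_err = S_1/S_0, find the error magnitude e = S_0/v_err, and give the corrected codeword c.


S = (8, 5, 8), error at position 3, error magnitude e = 8, c = [12, 1, 5, 3, 9].

Step 1: column multipliers v_i = (∏_{j≠i}(α_i − α_j))^{−1} mod 13.
  i = 1 (α = 1): (1−9)(1−12)(1−4)(1−2) = (−8)·(−11)·(−3)·(−1) = 264 ≡ 4, so v_1 = 4^{−1} = 10 (mod 13).
  i = 2 (α = 9): (9−1)(9−12)(9−4)(9−2) = 8·(−3)·5·7 = −840 ≡ 5, so v_2 = 5^{−1} = 8 (mod 13).
  i = 3 (α = 12): (12−1)(12−9)(12−4)(12−2) = 11·3·8·10 = 2640 ≡ 1, so v_3 = 1^{−1} = 1 (mod 13).
  i = 4 (α = 4): (4−1)(4−9)(4−12)(4−2) = 3·(−5)·(−8)·2 = 240 ≡ 6, so v_4 = 6^{−1} = 11 (mod 13).
  i = 5 (α = 2): (2−1)(2−9)(2−12)(2−4) = 1·(−7)·(−10)·(−2) = −140 ≡ 3, so v_5 = 3^{−1} = 9 (mod 13).
  v = [10, 8, 1, 11, 9].
Step 2: syndromes of r = [12, 1, 0, 3, 9] (all sums mod 13).
  S_0 = Σ v_i r_i = 10·12 + 8·1 + 1·0 + 11·3 + 9·9 = 242 ≡ 8.
  S_1 = Σ v_i α_i r_i = 10·1·12 + 8·9·1 + 1·12·0 + 11·4·3 + 9·2·9 = 486 ≡ 5.
  α_i^2 mod 13 = [1, 3, 1, 3, 4].
  S_2 = Σ v_i α_i^2 r_i = 10·1·12 + 8·3·1 + 1·1·0 + 11·3·3 + 9·4·9 = 567 ≡ 8.
  S = (8, 5, 8) ≠ 0, so r is not a codeword (an error is present).
Step 3: locate the error. For a single error e at position i, S_ℓ = v_i·e·α_i^ℓ, so α_err = S_1/S_0.
  S_0^{−1} = 8^{−1} = 5 (mod 13), so α_err = 5·5 = 25 ≡ 12 = α_3. Error position i = 3.
  Consistency check: S_2/S_1 = 8·8 = 64 ≡ 12 = α_err ✓ (single-error assumption holds).
Step 4: error magnitude e = S_0/v_3 = S_0·∏_{j≠3}(α_3 − α_j) = 8·1 = 8 ≡ 8 (mod 13).
Step 5: correct position 3: c_3 = r_3 − e = 0 − 8 ≡ 5 (mod 13). Hence c = [12, 1, 5, 3, 9].
  Check: interpolating c through the α_i gives m(x) = 2 + 10·x (degree < 2) with m(α_i) = c_i for every i, so c is indeed a codeword.


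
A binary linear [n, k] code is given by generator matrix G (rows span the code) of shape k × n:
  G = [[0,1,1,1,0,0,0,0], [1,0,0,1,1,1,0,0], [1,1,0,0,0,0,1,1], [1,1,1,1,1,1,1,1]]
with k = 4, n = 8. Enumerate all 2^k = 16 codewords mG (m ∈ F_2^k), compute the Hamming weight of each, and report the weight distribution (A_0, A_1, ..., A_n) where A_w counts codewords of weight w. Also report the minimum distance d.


Weight distribution: A_0 = 1, A_2 = 1, A_3 = 4, A_4 = 4, A_5 = 4, A_6 = 1, A_8 = 1. Minimum distance d = 2.

Enumerate all 2^4 = 16 messages m ∈ F_2^4.
For each, compute codeword c = mG in F_2^8, then tally its weight.
  m = 0000 → c = 00000000, weight = 0.
  m = 1000 → c = 01110000, weight = 3.
  m = 0100 → c = 10011100, weight = 4.
  m = 1100 → c = 11101100, weight = 5.
  m = 0010 → c = 11000011, weight = 4.
  m = 1010 → c = 10110011, weight = 5.
  m = 0110 → c = 01011111, weight = 6.
  m = 1110 → c = 00101111, weight = 5.
  m = 0001 → c = 11111111, weight = 8.
  m = 1001 → c = 10001111, weight = 5.
  m = 0101 → c = 01100011, weight = 4.
  m = 1101 → c = 00010011, weight = 3.
  m = 0011 → c = 00111100, weight = 4.
  m = 1011 → c = 01001100, weight = 3.
  m = 0111 → c = 10100000, weight = 2.
  m = 1111 → c = 11010000, weight = 3.
Tally weights:
  weight 0: 1 codewords.
  weight 2: 1 codewords.
  weight 3: 4 codewords.
  weight 4: 4 codewords.
  weight 5: 4 codewords.
  weight 6: 1 codewords.
  weight 8: 1 codewords.
Minimum distance d = smallest w > 0 with A_w > 0 = 2.
Sanity: Σ A_w = 16 = 2^4 = 16 ✓.


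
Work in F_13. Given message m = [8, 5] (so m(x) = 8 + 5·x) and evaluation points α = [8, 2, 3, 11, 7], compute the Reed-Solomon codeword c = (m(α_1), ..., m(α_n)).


c = [9, 5, 10, 11, 4]

Message polynomial: m(x) = 8 + 5·x (mod 13).
For each evaluation point α_i, compute m(α_i) mod 13:
  α_1 = 8: Horner steps 5 → 9, so m(8) = 9.
  α_2 = 2: Horner steps 5 → 5, so m(2) = 5.
  α_3 = 3: Horner steps 5 → 10, so m(3) = 10.
  α_4 = 11: Horner steps 5 → 11, so m(11) = 11.
  α_5 = 7: Horner steps 5 → 4, so m(7) = 4.
Codeword c = [9, 5, 10, 11, 4] ∈ F_13^5.


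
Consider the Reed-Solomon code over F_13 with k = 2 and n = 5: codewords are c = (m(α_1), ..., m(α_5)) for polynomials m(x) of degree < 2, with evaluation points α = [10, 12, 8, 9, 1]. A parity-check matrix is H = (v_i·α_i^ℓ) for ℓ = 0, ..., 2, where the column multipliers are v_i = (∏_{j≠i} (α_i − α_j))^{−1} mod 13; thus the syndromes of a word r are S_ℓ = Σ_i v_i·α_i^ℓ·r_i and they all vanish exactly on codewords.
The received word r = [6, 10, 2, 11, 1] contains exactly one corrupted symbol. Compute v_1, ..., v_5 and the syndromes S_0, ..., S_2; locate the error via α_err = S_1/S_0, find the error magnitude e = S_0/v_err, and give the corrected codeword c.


S = (3, 1, 9), error at position 4, error magnitude e = 7, c = [6, 10, 2, 4, 1].

Step 1: column multipliers v_i = (∏_{j≠i}(α_i − α_j))^{−1} mod 13.
  i = 1 (α = 10): (10−12)(10−8)(10−9)(10−1) = (−2)·2·1·9 = −36 ≡ 3, so v_1 = 3^{−1} = 9 (mod 13).
  i = 2 (α = 12): (12−10)(12−8)(12−9)(12−1) = 2·4·3·11 = 264 ≡ 4, so v_2 = 4^{−1} = 10 (mod 13).
  i = 3 (α = 8): (8−10)(8−12)(8−9)(8−1) = (−2)·(−4)·(−1)·7 = −56 ≡ 9, so v_3 = 9^{−1} = 3 (mod 13).
  i = 4 (α = 9): (9−10)(9−12)(9−8)(9−1) = (−1)·(−3)·1·8 = 24 ≡ 11, so v_4 = 11^{−1} = 6 (mod 13).
  i = 5 (α = 1): (1−10)(1−12)(1−8)(1−9) = (−9)·(−11)·(−7)·(−8) = 5544 ≡ 6, so v_5 = 6^{−1} = 11 (mod 13).
  v = [9, 10, 3, 6, 11].
Step 2: syndromes of r = [6, 10, 2, 11, 1] (all sums mod 13).
  S_0 = Σ v_i r_i = 9·6 + 10·10 + 3·2 + 6·11 + 11·1 = 237 ≡ 3.
  S_1 = Σ v_i α_i r_i = 9·10·6 + 10·12·10 + 3·8·2 + 6·9·11 + 11·1·1 = 2393 ≡ 1.
  α_i^2 mod 13 = [9, 1, 12, 3, 1].
  S_2 = Σ v_i α_i^2 r_i = 9·9·6 + 10·1·10 + 3·12·2 + 6·3·11 + 11·1·1 = 867 ≡ 9.
  S = (3, 1, 9) ≠ 0, so r is not a codeword (an error is present).
Step 3: locate the error. For a single error e at position i, S_ℓ = v_i·e·α_i^ℓ, so α_err = S_1/S_0.
  S_0^{−1} = 3^{−1} = 9 (mod 13), so α_err = 1·9 = 9 ≡ 9 = α_4. Error position i = 4.
  Consistency check: S_2/S_1 = 9·1 = 9 ≡ 9 = α_err ✓ (single-error assumption holds).
Step 4: error magnitude e = S_0/v_4 = S_0·∏_{j≠4}(α_4 − α_j) = 3·11 = 33 ≡ 7 (mod 13).
Step 5: correct position 4: c_4 = r_4 − e = 11 − 7 ≡ 4 (mod 13). Hence c = [6, 10, 2, 4, 1].
  Check: interpolating c through the α_i gives m(x) = 12 + 2·x (degree < 2) with m(α_i) = c_i for every i, so c is indeed a codeword.


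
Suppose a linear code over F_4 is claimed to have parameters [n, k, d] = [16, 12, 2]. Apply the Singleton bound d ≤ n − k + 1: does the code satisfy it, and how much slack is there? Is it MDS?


Singleton RHS = n − k + 1 = 5, slack = 3, bound satisfied, not MDS.

Singleton bound: d ≤ n − k + 1.
Here n = 16, k = 12, so n − k + 1 = 5.
Given d = 2, check d ≤ 5: YES.
Slack = (n − k + 1) − d = 3.
The code is NOT MDS (slack = 3 > 0).
Description: the claimed parameters are [16, 12, 2]_4; such a code would be non-MDS.


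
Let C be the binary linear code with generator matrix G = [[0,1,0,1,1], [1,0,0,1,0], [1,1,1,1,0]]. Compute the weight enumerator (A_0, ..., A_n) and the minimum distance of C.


Weight distribution: A_0 = 1, A_2 = 2, A_3 = 4, A_4 = 1. Minimum distance d = 2.

Enumerate all 2^3 = 8 messages m ∈ F_2^3.
For each, compute codeword c = mG in F_2^5, then tally its weight.
  m = 000 → c = 00000, weight = 0.
  m = 100 → c = 01011, weight = 3.
  m = 010 → c = 10010, weight = 2.
  m = 110 → c = 11001, weight = 3.
  m = 001 → c = 11110, weight = 4.
  m = 101 → c = 10101, weight = 3.
  m = 011 → c = 01100, weight = 2.
  m = 111 → c = 00111, weight = 3.
Tally weights:
  weight 0: 1 codewords.
  weight 2: 2 codewords.
  weight 3: 4 codewords.
  weight 4: 1 codewords.
Minimum distance d = smallest w > 0 with A_w > 0 = 2.
Sanity: Σ A_w = 8 = 2^3 = 8 ✓.


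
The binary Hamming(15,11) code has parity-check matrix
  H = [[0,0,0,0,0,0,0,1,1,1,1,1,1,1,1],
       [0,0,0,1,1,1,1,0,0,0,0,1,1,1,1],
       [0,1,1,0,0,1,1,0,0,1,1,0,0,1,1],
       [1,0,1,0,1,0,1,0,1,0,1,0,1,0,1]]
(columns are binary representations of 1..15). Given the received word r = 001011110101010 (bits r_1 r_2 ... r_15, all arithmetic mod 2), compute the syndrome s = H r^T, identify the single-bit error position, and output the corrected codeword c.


s = (0, 1, 1, 1)^T, error position = 7, corrected codeword c = 001011010101010

Compute s = H r^T mod 2 one row at a time:
  s_1 = 1 + 0 + 1 + 0 + 1 + 0 + 1 + 0 = 4 ≡ 0 (mod 2).
  s_2 = 0 + 1 + 1 + 1 + 1 + 0 + 1 + 0 = 5 ≡ 1 (mod 2).
  s_3 = 0 + 1 + 1 + 1 + 1 + 0 + 1 + 0 = 5 ≡ 1 (mod 2).
  s_4 = 0 + 1 + 1 + 1 + 0 + 0 + 0 + 0 = 3 ≡ 1 (mod 2).
s = (0, 1, 1, 1)^T — this equals column 7 of H (binary 0111), so error is at position 7.
Correct: flip bit 7 of r = 001011110101010 to get c = 001011010101010.


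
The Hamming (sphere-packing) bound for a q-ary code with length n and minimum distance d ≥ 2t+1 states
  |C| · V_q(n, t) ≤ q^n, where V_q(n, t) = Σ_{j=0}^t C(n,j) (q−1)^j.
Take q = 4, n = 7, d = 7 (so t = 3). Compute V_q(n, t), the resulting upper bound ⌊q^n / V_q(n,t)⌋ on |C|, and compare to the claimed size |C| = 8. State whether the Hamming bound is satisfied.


V_q(n, t) = 1156, q^n = 16384, Hamming bound = 14, |C| = 8 ≤ bound (satisfied).

Step 1: Compute V_q(n, t) = Σ_{j=0}^3 C(n, j) (q−1)^j.
  j = 0: C(7,0)·(3)^0 = 1·1 = 1.
  j = 1: C(7,1)·(3)^1 = 7·3 = 21.
  j = 2: C(7,2)·(3)^2 = 21·9 = 189.
  j = 3: C(7,3)·(3)^3 = 35·27 = 945.
  V_q(n, t) = 1 + 21 + 189 + 945 = 1156.
Step 2: q^n = 4^7 = 16384.
Step 3: Hamming bound ⌊q^n / V_q(n,t)⌋ = ⌊16384/1156⌋ = 14.
Step 4: Compare |C| = 8 to 14: satisfied.
The claimed |C| lies below the Hamming bound.


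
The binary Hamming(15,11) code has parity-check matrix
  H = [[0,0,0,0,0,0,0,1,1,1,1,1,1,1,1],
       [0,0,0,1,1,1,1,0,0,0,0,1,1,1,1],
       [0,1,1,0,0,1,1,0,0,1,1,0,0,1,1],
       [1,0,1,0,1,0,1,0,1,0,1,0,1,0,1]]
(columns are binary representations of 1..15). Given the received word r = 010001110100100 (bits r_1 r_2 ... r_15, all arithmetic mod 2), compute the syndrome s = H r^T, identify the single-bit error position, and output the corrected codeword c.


s = (1, 1, 0, 0)^T, error position = 12, corrected codeword c = 010001110101100

Compute s = H r^T mod 2 one row at a time:
  s_1 = 1 + 0 + 1 + 0 + 0 + 1 + 0 + 0 = 3 ≡ 1 (mod 2).
  s_2 = 0 + 0 + 1 + 1 + 0 + 1 + 0 + 0 = 3 ≡ 1 (mod 2).
  s_3 = 1 + 0 + 1 + 1 + 1 + 0 + 0 + 0 = 4 ≡ 0 (mod 2).
  s_4 = 0 + 0 + 0 + 1 + 0 + 0 + 1 + 0 = 2 ≡ 0 (mod 2).
s = (1, 1, 0, 0)^T — this equals column 12 of H (binary 1100), so error is at position 12.
Correct: flip bit 12 of r = 010001110100100 to get c = 010001110101100.


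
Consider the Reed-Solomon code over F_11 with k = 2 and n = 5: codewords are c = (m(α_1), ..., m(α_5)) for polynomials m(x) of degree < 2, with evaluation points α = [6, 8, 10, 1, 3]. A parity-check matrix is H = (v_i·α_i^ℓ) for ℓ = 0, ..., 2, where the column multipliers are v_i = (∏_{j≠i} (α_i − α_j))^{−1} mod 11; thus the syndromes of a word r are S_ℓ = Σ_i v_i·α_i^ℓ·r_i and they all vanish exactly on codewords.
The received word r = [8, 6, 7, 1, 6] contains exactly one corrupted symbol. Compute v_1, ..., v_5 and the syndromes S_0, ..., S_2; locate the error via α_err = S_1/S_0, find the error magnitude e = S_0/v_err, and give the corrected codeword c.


S = (5, 7, 1), error at position 2, error magnitude e = 4, c = [8, 2, 7, 1, 6].

Step 1: column multipliers v_i = (∏_{j≠i}(α_i − α_j))^{−1} mod 11.
  i = 1 (α = 6): (6−8)(6−10)(6−1)(6−3) = (−2)·(−4)·5·3 = 120 ≡ 10, so v_1 = 10^{−1} = 10 (mod 11).
  i = 2 (α = 8): (8−6)(8−10)(8−1)(8−3) = 2·(−2)·7·5 = −140 ≡ 3, so v_2 = 3^{−1} = 4 (mod 11).
  i = 3 (α = 10): (10−6)(10−8)(10−1)(10−3) = 4·2·9·7 = 504 ≡ 9, so v_3 = 9^{−1} = 5 (mod 11).
  i = 4 (α = 1): (1−6)(1−8)(1−10)(1−3) = (−5)·(−7)·(−9)·(−2) = 630 ≡ 3, so v_4 = 3^{−1} = 4 (mod 11).
  i = 5 (α = 3): (3−6)(3−8)(3−10)(3−1) = (−3)·(−5)·(−7)·2 = −210 ≡ 10, so v_5 = 10^{−1} = 10 (mod 11).
  v = [10, 4, 5, 4, 10].
Step 2: syndromes of r = [8, 6, 7, 1, 6] (all sums mod 11).
  S_0 = Σ v_i r_i = 10·8 + 4·6 + 5·7 + 4·1 + 10·6 = 203 ≡ 5.
  S_1 = Σ v_i α_i r_i = 10·6·8 + 4·8·6 + 5·10·7 + 4·1·1 + 10·3·6 = 1206 ≡ 7.
  α_i^2 mod 11 = [3, 9, 1, 1, 9].
  S_2 = Σ v_i α_i^2 r_i = 10·3·8 + 4·9·6 + 5·1·7 + 4·1·1 + 10·9·6 = 1035 ≡ 1.
  S = (5, 7, 1) ≠ 0, so r is not a codeword (an error is present).
Step 3: locate the error. For a single error e at position i, S_ℓ = v_i·e·α_i^ℓ, so α_err = S_1/S_0.
  S_0^{−1} = 5^{−1} = 9 (mod 11), so α_err = 7·9 = 63 ≡ 8 = α_2. Error position i = 2.
  Consistency check: S_2/S_1 = 1·8 = 8 ≡ 8 = α_err ✓ (single-error assumption holds).
Step 4: error magnitude e = S_0/v_2 = S_0·∏_{j≠2}(α_2 − α_j) = 5·3 = 15 ≡ 4 (mod 11).
Step 5: correct position 2: c_2 = r_2 − e = 6 − 4 ≡ 2 (mod 11). Hence c = [8, 2, 7, 1, 6].
  Check: interpolating c through the α_i gives m(x) = 4 + 8·x (degree < 2) with m(α_i) = c_i for every i, so c is indeed a codeword.
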